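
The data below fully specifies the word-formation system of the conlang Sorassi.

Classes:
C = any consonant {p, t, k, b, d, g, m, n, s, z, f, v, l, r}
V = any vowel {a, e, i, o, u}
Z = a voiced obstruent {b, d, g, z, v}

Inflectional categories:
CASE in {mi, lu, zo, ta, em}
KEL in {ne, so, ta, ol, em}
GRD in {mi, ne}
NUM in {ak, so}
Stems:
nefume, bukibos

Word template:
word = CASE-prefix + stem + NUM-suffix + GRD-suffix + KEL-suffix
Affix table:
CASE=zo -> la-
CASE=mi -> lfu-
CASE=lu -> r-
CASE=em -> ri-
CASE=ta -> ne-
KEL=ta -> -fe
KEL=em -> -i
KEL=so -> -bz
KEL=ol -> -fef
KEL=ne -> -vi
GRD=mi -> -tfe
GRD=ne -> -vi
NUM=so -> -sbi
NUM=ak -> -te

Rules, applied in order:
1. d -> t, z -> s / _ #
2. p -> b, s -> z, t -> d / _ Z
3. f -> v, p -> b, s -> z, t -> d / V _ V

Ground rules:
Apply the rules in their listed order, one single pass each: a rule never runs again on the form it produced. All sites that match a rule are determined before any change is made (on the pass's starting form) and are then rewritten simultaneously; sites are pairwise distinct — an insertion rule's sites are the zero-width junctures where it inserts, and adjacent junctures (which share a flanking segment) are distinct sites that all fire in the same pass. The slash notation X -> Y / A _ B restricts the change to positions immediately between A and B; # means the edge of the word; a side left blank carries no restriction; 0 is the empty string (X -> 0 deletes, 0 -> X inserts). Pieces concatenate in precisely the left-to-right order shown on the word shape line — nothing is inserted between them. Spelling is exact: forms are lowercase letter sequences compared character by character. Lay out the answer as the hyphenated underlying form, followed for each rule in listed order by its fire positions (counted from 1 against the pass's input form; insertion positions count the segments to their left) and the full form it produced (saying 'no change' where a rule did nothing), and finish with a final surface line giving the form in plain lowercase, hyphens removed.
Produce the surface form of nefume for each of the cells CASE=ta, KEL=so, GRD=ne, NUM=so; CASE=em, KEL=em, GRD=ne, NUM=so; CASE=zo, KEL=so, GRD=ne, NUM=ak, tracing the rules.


cell CASE=ta, KEL=so, GRD=ne, NUM=so:
underlying: ne-nefume-sbi-vi-bz
1. d -> t, z -> s / _ #: fires at position(s) 15: nenefumesbivibs
2. p -> b, s -> z, t -> d / _ Z: fires at position(s) 9: nenefumezbivibs
3. f -> v, p -> b, s -> z, t -> d / V _ V: fires at position(s) 5: nenevumezbivibs
surface: nenevumezbivibs

cell CASE=em, KEL=em, GRD=ne, NUM=so:
underlying: ri-nefume-sbi-vi-i
1. d -> t, z -> s / _ #: no change
2. p -> b, s -> z, t -> d / _ Z: fires at position(s) 9: rinefumezbivii
3. f -> v, p -> b, s -> z, t -> d / V _ V: fires at position(s) 5: rinevumezbivii
surface: rinevumezbivii

cell CASE=zo, KEL=so, GRD=ne, NUM=ak:
underlying: la-nefume-te-vi-bz
1. d -> t, z -> s / _ #: fires at position(s) 14: lanefumetevibs
2. p -> b, s -> z, t -> d / _ Z: no change
3. f -> v, p -> b, s -> z, t -> d / V _ V: fires at position(s) 5, 9: lanevumedevibs
surface: lanevumedevibs


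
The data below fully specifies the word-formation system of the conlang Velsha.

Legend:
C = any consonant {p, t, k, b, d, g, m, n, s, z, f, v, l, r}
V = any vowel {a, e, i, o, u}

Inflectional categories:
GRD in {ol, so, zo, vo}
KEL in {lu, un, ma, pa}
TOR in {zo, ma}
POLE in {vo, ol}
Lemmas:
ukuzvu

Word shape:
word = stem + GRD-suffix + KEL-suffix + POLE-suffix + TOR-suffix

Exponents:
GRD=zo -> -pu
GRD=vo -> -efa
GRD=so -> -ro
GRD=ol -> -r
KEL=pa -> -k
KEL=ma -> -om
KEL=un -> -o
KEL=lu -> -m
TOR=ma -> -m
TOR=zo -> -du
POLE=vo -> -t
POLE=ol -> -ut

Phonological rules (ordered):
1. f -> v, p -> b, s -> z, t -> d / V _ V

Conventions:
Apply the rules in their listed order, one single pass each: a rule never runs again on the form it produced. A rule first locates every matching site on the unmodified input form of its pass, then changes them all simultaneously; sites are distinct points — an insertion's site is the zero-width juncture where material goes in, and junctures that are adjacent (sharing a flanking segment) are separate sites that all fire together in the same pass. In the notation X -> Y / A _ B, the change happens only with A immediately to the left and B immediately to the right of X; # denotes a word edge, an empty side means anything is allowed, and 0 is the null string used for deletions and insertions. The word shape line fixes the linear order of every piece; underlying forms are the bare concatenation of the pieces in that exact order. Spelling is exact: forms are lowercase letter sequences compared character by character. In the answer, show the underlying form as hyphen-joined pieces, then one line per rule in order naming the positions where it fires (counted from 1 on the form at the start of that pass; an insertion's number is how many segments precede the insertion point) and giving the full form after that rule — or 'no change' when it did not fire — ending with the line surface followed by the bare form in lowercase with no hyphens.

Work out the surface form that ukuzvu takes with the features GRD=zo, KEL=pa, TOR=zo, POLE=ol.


underlying: ukuzvu-pu-k-ut-du
1. f -> v, p -> b, s -> z, t -> d / V _ V: fires at position(s) 7: ukuzvubukutdu
surface: ukuzvubukutdu


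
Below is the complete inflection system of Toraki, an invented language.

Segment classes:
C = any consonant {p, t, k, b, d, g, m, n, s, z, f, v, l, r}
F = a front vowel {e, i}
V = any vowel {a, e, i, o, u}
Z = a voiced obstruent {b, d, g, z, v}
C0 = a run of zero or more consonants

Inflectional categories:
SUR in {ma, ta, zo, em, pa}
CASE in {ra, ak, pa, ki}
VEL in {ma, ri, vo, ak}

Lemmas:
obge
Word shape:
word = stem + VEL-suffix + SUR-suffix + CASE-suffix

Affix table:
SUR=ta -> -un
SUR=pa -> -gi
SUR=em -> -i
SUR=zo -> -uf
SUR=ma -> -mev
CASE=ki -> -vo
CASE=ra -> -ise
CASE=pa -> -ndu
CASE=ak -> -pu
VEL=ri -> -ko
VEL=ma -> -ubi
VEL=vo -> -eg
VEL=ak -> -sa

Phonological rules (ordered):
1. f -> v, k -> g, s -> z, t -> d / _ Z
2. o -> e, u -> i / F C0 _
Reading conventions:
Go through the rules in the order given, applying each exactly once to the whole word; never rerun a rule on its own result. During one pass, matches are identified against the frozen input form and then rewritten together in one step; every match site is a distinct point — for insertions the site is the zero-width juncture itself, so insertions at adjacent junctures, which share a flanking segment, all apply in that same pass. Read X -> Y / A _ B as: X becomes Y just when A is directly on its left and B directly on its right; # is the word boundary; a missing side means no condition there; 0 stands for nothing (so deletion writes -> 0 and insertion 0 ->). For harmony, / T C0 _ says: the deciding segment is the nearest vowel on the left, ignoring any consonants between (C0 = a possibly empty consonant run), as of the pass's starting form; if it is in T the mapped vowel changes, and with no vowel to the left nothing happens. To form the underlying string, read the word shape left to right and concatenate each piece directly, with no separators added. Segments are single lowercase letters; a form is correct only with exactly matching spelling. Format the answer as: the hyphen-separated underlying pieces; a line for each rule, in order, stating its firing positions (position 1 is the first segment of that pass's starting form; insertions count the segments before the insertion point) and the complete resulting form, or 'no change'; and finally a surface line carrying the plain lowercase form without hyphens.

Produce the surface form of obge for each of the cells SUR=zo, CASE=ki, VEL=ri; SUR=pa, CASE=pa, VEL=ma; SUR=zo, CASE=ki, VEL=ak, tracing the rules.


cell SUR=zo, CASE=ki, VEL=ri:
underlying: obge-ko-uf-vo
1. f -> v, k -> g, s -> z, t -> d / _ Z: fires at position(s) 8: obgekouvvo
2. o -> e, u -> i / F C0 _: fires at position(s) 6: obgekeuvvo
surface: obgekeuvvo

cell SUR=pa, CASE=pa, VEL=ma:
underlying: obge-ubi-gi-ndu
1. f -> v, k -> g, s -> z, t -> d / _ Z: no change
2. o -> e, u -> i / F C0 _: fires at position(s) 5, 12: obgeibigindi
surface: obgeibigindi

cell SUR=zo, CASE=ki, VEL=ak:
underlying: obge-sa-uf-vo
1. f -> v, k -> g, s -> z, t -> d / _ Z: fires at position(s) 8: obgesauvvo
2. o -> e, u -> i / F C0 _: no change
surface: obgesauvvo


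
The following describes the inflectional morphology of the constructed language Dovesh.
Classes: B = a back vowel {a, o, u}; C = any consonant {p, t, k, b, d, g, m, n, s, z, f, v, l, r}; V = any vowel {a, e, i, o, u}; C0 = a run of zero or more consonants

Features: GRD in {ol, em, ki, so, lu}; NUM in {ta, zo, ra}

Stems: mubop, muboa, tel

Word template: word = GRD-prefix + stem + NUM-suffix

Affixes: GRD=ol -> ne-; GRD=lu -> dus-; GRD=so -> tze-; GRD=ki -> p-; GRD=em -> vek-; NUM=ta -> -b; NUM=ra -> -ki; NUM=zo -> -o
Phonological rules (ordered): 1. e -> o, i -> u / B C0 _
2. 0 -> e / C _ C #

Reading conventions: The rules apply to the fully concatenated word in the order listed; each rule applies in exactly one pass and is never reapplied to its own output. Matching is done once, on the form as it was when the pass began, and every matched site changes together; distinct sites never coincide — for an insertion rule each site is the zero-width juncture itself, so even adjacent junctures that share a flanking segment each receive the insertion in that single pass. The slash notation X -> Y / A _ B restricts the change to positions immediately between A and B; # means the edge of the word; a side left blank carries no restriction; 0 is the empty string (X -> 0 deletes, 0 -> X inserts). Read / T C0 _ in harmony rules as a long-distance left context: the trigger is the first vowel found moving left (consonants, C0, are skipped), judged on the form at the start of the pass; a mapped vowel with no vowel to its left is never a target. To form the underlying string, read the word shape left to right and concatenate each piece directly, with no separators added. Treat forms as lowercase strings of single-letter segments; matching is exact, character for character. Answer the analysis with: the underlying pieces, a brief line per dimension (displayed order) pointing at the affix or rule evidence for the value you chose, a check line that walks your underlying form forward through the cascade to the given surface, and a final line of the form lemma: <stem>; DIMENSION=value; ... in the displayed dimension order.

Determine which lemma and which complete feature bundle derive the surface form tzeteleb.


underlying: tze-tel-b
GRD=so - signalled by the affix tze-
NUM=ta - signalled by the affix -b
check: tzetelb -> tzetelb -> tzeteleb
lemma: tel; GRD=so; NUM=ta


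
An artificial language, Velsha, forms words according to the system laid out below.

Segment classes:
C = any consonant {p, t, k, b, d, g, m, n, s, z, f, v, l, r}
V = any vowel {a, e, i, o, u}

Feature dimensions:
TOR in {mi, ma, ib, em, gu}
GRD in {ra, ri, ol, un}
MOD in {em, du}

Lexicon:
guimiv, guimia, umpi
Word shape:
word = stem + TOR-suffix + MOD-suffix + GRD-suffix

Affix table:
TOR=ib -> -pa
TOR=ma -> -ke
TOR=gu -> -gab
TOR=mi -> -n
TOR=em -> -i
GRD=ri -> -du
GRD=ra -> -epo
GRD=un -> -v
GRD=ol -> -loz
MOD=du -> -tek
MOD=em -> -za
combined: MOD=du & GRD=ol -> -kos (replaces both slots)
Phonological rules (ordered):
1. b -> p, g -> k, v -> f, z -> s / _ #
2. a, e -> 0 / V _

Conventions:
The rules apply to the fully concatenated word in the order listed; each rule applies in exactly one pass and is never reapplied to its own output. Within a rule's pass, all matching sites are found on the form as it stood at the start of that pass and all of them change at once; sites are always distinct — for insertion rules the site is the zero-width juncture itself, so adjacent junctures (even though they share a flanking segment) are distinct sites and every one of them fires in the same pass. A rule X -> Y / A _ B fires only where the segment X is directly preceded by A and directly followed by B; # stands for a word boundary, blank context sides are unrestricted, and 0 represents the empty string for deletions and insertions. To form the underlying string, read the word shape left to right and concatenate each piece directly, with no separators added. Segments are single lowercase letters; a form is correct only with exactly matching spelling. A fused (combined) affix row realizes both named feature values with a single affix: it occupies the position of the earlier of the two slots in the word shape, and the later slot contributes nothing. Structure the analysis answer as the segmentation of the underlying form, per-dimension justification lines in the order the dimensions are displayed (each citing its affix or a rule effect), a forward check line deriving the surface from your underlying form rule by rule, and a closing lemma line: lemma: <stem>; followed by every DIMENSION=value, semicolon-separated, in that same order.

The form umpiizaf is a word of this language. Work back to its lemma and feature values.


underlying: umpi-i-za-v
TOR=em - signalled by the affix -i
GRD=un - signalled by the affix -v
MOD=em - signalled by the affix -za
check: umpiizav -> umpiizaf -> umpiizaf
lemma: umpi; TOR=em; GRD=un; MOD=em


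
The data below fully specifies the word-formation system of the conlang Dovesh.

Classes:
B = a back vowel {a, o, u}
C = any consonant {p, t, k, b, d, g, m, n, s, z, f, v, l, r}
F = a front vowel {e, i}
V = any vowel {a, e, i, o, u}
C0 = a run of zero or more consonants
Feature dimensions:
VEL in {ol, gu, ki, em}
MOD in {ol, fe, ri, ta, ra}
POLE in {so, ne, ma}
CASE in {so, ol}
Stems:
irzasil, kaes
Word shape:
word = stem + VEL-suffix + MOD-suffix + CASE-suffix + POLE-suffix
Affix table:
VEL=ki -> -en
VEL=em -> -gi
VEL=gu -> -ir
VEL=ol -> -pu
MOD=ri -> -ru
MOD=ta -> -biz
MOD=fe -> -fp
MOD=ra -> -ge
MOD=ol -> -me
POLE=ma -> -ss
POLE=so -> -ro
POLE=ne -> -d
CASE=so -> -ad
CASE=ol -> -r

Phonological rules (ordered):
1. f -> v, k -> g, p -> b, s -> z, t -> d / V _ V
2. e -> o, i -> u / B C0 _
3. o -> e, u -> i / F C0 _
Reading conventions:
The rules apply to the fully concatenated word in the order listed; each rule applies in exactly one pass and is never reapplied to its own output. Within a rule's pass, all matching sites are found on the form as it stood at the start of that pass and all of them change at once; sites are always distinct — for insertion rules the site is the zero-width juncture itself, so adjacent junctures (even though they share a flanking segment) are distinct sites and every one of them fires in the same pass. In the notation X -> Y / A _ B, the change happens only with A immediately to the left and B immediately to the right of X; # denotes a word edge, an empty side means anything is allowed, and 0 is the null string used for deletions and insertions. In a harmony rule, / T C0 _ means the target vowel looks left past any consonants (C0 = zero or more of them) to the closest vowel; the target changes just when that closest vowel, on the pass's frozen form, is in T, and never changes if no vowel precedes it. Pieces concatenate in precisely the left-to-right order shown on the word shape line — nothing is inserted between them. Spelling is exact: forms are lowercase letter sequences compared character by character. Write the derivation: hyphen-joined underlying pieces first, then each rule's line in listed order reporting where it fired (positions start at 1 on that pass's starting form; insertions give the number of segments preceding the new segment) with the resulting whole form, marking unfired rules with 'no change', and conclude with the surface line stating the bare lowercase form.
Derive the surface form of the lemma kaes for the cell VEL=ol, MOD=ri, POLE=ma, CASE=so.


underlying: kaes-pu-ru-ad-ss
1. f -> v, k -> g, p -> b, s -> z, t -> d / V _ V: no change
2. e -> o, i -> u / B C0 _: fires at position(s) 3: kaospuruadss
3. o -> e, u -> i / F C0 _: no change
surface: kaospuruadss


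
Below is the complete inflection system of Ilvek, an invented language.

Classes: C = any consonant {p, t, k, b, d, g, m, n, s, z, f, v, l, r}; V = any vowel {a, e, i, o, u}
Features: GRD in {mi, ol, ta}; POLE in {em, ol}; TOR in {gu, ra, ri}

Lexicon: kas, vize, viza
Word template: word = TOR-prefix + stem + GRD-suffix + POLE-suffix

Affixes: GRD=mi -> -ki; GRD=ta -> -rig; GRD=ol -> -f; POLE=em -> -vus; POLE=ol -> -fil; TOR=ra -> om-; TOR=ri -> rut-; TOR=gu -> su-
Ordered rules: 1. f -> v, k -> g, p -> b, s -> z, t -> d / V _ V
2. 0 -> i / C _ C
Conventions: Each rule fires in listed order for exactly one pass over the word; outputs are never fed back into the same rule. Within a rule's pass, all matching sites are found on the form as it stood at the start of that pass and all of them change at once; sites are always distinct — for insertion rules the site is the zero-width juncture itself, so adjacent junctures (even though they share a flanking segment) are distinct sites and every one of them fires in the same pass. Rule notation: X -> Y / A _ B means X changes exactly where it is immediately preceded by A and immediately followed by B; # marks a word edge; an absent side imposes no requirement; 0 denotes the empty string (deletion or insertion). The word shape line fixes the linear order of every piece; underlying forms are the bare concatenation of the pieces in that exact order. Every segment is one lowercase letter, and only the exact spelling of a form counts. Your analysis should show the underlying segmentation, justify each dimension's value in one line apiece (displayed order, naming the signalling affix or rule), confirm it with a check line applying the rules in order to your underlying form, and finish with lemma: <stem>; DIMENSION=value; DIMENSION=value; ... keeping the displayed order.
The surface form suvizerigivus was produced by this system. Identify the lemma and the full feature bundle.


underlying: su-vize-rig-vus
GRD=ta - signalled by the affix -rig
POLE=em - signalled by the affix -vus
TOR=gu - signalled by the affix su-
check: suvizerigvus -> suvizerigvus -> suvizerigivus
lemma: vize; GRD=ta; POLE=em; TOR=gu


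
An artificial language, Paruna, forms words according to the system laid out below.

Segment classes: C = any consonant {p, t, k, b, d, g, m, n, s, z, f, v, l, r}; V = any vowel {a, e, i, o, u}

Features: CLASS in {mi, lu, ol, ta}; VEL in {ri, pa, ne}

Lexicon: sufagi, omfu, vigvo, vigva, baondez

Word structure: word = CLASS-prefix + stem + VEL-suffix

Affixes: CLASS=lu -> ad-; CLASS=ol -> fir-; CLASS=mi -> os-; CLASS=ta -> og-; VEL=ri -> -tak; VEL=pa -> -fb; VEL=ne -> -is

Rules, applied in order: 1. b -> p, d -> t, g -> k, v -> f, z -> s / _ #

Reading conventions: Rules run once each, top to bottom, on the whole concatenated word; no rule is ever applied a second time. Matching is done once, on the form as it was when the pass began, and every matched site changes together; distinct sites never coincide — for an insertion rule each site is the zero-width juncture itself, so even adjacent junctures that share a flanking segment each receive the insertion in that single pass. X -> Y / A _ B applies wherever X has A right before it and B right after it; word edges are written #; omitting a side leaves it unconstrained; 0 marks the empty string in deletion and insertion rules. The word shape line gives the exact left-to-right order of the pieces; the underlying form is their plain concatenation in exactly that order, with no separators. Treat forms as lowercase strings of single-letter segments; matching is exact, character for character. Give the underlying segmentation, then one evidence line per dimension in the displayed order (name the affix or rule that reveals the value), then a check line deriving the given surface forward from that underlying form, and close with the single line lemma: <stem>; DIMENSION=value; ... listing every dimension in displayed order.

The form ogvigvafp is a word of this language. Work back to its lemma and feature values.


underlying: og-vigva-fb
CLASS=ta - signalled by the affix og-
VEL=pa - signalled by the affix -fb
check: ogvigvafb -> ogvigvafp
lemma: vigva; CLASS=ta; VEL=pa


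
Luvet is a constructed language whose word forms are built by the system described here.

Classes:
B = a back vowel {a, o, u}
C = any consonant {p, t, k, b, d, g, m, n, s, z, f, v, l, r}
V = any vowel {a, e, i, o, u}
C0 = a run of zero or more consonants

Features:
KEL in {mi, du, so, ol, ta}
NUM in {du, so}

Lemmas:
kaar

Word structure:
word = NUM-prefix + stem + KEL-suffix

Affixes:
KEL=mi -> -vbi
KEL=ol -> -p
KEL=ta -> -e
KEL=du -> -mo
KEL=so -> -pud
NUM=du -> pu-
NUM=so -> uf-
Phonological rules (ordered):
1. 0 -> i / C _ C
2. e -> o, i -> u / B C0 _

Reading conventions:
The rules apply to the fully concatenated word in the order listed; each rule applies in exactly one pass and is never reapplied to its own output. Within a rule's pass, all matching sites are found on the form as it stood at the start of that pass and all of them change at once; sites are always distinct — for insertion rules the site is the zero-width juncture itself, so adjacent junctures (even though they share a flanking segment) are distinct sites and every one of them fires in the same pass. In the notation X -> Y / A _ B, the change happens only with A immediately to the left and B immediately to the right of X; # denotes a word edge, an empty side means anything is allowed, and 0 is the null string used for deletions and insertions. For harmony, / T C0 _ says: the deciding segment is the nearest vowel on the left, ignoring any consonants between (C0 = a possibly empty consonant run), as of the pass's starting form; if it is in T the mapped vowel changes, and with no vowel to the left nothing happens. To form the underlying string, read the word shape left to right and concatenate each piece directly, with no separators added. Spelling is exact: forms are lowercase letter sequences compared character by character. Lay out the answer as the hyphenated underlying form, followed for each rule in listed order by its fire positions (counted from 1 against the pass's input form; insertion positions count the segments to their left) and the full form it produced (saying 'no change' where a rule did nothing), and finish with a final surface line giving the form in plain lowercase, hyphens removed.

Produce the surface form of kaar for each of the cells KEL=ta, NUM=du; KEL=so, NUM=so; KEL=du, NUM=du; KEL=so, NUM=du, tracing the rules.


cell KEL=ta, NUM=du:
underlying: pu-kaar-e
1. 0 -> i / C _ C: no change
2. e -> o, i -> u / B C0 _: fires at position(s) 7: pukaaro
surface: pukaaro

cell KEL=so, NUM=so:
underlying: uf-kaar-pud
1. 0 -> i / C _ C: inserts after position(s) 2, 6: ufikaaripud
2. e -> o, i -> u / B C0 _: fires at position(s) 3, 8: ufukaarupud
surface: ufukaarupud

cell KEL=du, NUM=du:
underlying: pu-kaar-mo
1. 0 -> i / C _ C: inserts after position(s) 6: pukaarimo
2. e -> o, i -> u / B C0 _: fires at position(s) 7: pukaarumo
surface: pukaarumo

cell KEL=so, NUM=du:
underlying: pu-kaar-pud
1. 0 -> i / C _ C: inserts after position(s) 6: pukaaripud
2. e -> o, i -> u / B C0 _: fires at position(s) 7: pukaarupud
surface: pukaarupud


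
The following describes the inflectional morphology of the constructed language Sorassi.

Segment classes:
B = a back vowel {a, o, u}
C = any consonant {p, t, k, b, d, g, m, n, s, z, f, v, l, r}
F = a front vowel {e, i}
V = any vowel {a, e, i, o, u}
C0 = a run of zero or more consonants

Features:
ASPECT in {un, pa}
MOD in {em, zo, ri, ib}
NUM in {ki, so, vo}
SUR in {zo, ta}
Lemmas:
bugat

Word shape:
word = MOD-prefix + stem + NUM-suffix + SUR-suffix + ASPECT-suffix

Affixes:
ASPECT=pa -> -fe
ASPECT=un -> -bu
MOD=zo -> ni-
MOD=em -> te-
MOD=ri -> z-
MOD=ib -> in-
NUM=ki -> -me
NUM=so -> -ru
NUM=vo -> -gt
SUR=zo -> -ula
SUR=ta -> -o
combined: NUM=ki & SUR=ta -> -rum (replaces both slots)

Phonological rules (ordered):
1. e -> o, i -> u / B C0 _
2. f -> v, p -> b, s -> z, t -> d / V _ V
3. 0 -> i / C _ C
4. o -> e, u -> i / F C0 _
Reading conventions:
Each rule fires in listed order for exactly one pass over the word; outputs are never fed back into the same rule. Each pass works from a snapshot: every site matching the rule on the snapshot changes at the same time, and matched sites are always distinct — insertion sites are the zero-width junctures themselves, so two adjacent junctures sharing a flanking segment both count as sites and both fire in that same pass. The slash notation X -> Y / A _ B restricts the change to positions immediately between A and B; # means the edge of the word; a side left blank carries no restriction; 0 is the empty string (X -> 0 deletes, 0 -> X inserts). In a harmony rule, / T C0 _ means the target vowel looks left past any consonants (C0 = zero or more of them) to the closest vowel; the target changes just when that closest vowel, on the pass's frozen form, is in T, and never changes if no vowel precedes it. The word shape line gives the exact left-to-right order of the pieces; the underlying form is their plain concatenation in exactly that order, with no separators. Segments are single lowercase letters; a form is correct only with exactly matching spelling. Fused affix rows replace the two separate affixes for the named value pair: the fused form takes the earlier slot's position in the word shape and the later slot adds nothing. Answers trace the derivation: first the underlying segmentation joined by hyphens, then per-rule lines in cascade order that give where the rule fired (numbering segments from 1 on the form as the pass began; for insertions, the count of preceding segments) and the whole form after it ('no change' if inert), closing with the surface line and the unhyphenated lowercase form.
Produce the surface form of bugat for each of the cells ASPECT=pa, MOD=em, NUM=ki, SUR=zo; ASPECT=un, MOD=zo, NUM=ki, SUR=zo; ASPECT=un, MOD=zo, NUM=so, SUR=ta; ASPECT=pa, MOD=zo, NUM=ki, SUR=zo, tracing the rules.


cell ASPECT=pa, MOD=em, NUM=ki, SUR=zo:
underlying: te-bugat-me-ula-fe
1. e -> o, i -> u / B C0 _: fires at position(s) 9, 14: tebugatmoulafo
2. f -> v, p -> b, s -> z, t -> d / V _ V: fires at position(s) 13: tebugatmoulavo
3. 0 -> i / C _ C: inserts after position(s) 7: tebugatimoulavo
4. o -> e, u -> i / F C0 _: fires at position(s) 4, 10: tebigatimeulavo
surface: tebigatimeulavo

cell ASPECT=un, MOD=zo, NUM=ki, SUR=zo:
underlying: ni-bugat-me-ula-bu
1. e -> o, i -> u / B C0 _: fires at position(s) 9: nibugatmoulabu
2. f -> v, p -> b, s -> z, t -> d / V _ V: no change
3. 0 -> i / C _ C: inserts after position(s) 7: nibugatimoulabu
4. o -> e, u -> i / F C0 _: fires at position(s) 4, 10: nibigatimeulabu
surface: nibigatimeulabu

cell ASPECT=un, MOD=zo, NUM=so, SUR=ta:
underlying: ni-bugat-ru-o-bu
1. e -> o, i -> u / B C0 _: no change
2. f -> v, p -> b, s -> z, t -> d / V _ V: no change
3. 0 -> i / C _ C: inserts after position(s) 7: nibugatiruobu
4. o -> e, u -> i / F C0 _: fires at position(s) 4, 10: nibigatiriobu
surface: nibigatiriobu

cell ASPECT=pa, MOD=zo, NUM=ki, SUR=zo:
underlying: ni-bugat-me-ula-fe
1. e -> o, i -> u / B C0 _: fires at position(s) 9, 14: nibugatmoulafo
2. f -> v, p -> b, s -> z, t -> d / V _ V: fires at position(s) 13: nibugatmoulavo
3. 0 -> i / C _ C: inserts after position(s) 7: nibugatimoulavo
4. o -> e, u -> i / F C0 _: fires at position(s) 4, 10: nibigatimeulavo
surface: nibigatimeulavo


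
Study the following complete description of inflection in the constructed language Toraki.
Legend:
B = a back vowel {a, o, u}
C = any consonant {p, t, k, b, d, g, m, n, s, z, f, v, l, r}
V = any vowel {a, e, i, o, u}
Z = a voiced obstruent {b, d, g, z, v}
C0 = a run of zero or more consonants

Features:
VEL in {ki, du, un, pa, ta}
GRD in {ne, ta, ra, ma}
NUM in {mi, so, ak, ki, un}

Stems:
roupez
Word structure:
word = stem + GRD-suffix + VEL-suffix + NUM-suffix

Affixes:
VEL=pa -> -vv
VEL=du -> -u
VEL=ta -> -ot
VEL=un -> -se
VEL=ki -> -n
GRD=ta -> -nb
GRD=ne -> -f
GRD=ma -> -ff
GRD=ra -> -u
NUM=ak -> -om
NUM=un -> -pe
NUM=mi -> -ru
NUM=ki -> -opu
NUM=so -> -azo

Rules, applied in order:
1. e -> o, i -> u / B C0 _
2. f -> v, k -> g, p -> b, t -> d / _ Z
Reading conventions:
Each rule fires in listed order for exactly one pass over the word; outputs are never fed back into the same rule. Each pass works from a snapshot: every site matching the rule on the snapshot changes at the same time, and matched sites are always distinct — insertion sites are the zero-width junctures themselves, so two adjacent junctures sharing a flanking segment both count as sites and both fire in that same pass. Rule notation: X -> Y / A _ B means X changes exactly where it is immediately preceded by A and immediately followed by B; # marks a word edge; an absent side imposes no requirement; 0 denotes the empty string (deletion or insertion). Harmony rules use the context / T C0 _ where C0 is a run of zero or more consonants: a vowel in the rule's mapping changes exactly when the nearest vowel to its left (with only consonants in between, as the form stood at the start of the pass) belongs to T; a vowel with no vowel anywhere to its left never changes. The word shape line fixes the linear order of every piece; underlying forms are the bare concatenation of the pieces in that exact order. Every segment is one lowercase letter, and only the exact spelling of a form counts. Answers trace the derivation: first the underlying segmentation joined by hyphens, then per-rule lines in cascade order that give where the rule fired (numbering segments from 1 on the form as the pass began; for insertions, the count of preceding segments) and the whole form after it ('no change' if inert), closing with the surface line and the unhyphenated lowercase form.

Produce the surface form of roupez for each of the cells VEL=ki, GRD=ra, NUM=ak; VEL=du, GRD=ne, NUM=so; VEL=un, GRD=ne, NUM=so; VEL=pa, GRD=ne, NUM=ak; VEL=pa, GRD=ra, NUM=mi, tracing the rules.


cell VEL=ki, GRD=ra, NUM=ak:
underlying: roupez-u-n-om
1. e -> o, i -> u / B C0 _: fires at position(s) 5: roupozunom
2. f -> v, k -> g, p -> b, t -> d / _ Z: no change
surface: roupozunom

cell VEL=du, GRD=ne, NUM=so:
underlying: roupez-f-u-azo
1. e -> o, i -> u / B C0 _: fires at position(s) 5: roupozfuazo
2. f -> v, k -> g, p -> b, t -> d / _ Z: no change
surface: roupozfuazo

cell VEL=un, GRD=ne, NUM=so:
underlying: roupez-f-se-azo
1. e -> o, i -> u / B C0 _: fires at position(s) 5: roupozfseazo
2. f -> v, k -> g, p -> b, t -> d / _ Z: no change
surface: roupozfseazo

cell VEL=pa, GRD=ne, NUM=ak:
underlying: roupez-f-vv-om
1. e -> o, i -> u / B C0 _: fires at position(s) 5: roupozfvvom
2. f -> v, k -> g, p -> b, t -> d / _ Z: fires at position(s) 7: roupozvvvom
surface: roupozvvvom

cell VEL=pa, GRD=ra, NUM=mi:
underlying: roupez-u-vv-ru
1. e -> o, i -> u / B C0 _: fires at position(s) 5: roupozuvvru
2. f -> v, k -> g, p -> b, t -> d / _ Z: no change
surface: roupozuvvru


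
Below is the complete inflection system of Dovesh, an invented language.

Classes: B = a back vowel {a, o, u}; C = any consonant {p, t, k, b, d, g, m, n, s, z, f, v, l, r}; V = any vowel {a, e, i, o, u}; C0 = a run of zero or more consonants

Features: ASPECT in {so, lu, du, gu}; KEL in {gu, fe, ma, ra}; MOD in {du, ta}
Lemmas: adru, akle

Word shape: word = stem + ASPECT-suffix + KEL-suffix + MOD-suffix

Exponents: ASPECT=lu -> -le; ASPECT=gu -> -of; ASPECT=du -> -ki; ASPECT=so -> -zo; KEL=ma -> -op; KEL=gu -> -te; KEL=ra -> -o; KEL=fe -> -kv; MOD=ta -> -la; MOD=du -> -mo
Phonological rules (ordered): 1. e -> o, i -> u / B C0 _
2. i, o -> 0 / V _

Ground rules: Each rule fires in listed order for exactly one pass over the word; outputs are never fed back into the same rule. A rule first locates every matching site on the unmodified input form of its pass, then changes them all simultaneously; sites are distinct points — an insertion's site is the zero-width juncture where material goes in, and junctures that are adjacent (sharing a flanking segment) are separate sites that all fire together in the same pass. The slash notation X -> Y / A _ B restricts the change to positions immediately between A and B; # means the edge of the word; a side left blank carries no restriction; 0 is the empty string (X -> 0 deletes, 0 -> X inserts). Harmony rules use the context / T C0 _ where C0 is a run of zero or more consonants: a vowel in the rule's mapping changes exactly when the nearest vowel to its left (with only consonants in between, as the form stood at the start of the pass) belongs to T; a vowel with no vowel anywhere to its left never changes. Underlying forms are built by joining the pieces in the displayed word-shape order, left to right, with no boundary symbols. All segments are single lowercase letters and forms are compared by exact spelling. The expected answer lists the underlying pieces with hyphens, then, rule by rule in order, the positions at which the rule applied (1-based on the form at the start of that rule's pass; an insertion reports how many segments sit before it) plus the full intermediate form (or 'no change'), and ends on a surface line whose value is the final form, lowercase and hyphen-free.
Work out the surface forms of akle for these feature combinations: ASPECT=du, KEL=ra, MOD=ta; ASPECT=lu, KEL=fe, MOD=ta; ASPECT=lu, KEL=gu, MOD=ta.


cell ASPECT=du, KEL=ra, MOD=ta:
underlying: akle-ki-o-la
1. e -> o, i -> u / B C0 _: fires at position(s) 4: aklokiola
2. i, o -> 0 / V _: fires at position(s) 7: aklokila
surface: aklokila

cell ASPECT=lu, KEL=fe, MOD=ta:
underlying: akle-le-kv-la
1. e -> o, i -> u / B C0 _: fires at position(s) 4: aklolekvla
2. i, o -> 0 / V _: no change
surface: aklolekvla

cell ASPECT=lu, KEL=gu, MOD=ta:
underlying: akle-le-te-la
1. e -> o, i -> u / B C0 _: fires at position(s) 4: akloletela
2. i, o -> 0 / V _: no change
surface: akloletela


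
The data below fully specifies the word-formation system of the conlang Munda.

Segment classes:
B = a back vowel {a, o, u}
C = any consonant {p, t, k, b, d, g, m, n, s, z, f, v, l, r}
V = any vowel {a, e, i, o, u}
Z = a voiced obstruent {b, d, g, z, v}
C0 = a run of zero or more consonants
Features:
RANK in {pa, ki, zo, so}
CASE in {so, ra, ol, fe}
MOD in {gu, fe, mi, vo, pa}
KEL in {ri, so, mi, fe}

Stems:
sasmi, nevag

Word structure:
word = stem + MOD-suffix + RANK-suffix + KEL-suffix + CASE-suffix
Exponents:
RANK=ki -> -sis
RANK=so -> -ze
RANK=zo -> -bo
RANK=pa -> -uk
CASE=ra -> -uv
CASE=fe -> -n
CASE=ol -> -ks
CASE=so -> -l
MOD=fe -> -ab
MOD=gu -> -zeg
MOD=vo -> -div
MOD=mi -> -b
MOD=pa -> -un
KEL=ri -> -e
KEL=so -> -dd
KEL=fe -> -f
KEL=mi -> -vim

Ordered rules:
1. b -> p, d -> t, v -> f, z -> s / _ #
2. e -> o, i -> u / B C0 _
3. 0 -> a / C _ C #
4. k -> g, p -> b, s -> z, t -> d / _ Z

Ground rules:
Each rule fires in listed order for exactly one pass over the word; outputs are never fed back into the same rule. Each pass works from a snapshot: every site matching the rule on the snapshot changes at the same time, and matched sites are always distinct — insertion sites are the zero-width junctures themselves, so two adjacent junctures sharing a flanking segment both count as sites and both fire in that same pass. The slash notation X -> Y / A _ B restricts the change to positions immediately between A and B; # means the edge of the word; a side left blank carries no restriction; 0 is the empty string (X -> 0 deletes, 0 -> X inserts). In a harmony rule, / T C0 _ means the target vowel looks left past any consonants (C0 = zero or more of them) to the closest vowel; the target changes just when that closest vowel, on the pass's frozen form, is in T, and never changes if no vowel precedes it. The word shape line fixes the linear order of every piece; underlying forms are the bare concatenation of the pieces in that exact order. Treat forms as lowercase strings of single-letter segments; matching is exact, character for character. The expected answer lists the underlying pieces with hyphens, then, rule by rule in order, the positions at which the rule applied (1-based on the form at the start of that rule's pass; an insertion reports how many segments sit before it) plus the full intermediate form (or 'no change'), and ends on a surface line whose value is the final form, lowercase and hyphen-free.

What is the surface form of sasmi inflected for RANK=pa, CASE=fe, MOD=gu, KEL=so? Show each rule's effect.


underlying: sasmi-zeg-uk-dd-n
1. b -> p, d -> t, v -> f, z -> s / _ #: no change
2. e -> o, i -> u / B C0 _: fires at position(s) 5: sasmuzegukddn
3. 0 -> a / C _ C #: inserts after position(s) 12: sasmuzegukddan
4. k -> g, p -> b, s -> z, t -> d / _ Z: fires at position(s) 10: sasmuzegugddan
surface: sasmuzegugddan


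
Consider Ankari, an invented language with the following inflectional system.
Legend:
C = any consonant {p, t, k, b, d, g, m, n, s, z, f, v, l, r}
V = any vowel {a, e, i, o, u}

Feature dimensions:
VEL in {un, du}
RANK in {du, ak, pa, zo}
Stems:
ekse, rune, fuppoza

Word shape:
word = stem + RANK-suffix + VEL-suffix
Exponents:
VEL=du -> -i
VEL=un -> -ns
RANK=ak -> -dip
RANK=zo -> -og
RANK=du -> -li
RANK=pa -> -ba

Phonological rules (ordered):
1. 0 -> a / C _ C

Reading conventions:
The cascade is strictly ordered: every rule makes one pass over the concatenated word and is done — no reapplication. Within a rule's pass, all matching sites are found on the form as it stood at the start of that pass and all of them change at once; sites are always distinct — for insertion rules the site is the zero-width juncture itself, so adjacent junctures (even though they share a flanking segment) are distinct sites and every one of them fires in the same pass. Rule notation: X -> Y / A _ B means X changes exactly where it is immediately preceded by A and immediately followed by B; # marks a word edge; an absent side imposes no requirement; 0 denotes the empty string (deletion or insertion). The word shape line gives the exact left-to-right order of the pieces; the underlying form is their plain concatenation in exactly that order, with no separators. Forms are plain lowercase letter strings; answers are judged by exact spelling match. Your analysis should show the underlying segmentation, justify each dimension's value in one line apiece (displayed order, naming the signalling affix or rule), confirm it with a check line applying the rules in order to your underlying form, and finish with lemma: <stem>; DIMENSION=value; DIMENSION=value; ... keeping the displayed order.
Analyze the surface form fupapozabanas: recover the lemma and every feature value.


underlying: fuppoza-ba-ns
VEL=un - signalled by the affix -ns
RANK=pa - signalled by the affix -ba
check: fuppozabans -> fupapozabanas
lemma: fuppoza; VEL=un; RANK=pa


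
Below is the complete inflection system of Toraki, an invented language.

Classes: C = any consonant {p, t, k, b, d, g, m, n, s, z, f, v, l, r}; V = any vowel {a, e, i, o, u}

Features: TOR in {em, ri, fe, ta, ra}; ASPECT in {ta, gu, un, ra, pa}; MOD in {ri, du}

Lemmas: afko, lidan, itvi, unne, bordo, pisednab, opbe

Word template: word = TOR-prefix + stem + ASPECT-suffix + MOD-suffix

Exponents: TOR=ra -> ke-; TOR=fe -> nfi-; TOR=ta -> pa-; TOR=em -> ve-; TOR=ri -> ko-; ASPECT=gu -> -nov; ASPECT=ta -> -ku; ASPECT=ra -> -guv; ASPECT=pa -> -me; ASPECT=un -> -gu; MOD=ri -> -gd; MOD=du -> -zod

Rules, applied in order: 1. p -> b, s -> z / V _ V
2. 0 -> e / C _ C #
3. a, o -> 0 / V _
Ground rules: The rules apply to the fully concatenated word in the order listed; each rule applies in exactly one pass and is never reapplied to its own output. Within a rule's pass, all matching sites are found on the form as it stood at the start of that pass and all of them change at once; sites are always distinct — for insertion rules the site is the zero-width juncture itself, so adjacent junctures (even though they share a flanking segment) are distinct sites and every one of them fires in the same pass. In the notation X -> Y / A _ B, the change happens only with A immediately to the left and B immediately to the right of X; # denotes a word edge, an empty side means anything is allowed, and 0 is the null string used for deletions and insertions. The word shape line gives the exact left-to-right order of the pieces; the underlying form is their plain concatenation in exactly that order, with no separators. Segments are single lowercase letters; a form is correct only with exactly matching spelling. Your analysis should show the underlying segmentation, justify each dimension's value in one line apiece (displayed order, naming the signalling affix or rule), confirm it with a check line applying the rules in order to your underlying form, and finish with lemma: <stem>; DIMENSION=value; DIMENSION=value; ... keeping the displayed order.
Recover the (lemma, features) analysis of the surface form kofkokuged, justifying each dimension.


underlying: ko-afko-ku-gd
TOR=ri - signalled by the affix ko-
ASPECT=ta - signalled by the affix -ku
MOD=ri - signalled by the affix -gd
check: koafkokugd -> koafkokugd -> koafkokuged -> kofkokuged
lemma: afko; TOR=ri; ASPECT=ta; MOD=ri
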